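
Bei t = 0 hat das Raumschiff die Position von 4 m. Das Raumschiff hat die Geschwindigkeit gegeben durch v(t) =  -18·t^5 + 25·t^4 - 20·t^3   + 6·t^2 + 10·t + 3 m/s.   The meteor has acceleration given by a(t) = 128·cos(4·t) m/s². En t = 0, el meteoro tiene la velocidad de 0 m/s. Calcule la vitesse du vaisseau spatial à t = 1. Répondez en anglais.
Using v(t) = -18·t^5 + 25·t^4 - 20·t^3 + 6·t^2 + 10·t + 3 and substituting t = 1, we find v = 6.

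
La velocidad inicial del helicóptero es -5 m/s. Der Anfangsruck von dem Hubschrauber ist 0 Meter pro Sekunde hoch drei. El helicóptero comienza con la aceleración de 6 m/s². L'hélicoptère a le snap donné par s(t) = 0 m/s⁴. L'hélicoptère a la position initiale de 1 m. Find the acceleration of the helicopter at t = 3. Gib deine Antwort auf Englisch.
To solve this, we need to take 2 antiderivatives of our snap equation s(t) = 0. Integrating snap and using the initial condition j(0) = 0, we get j(t) = 0. Finding the integral of j(t) and using a(0) = 6: a(t) = 6. We have acceleration a(t) = 6. Substituting t = 3: a(3) = 6.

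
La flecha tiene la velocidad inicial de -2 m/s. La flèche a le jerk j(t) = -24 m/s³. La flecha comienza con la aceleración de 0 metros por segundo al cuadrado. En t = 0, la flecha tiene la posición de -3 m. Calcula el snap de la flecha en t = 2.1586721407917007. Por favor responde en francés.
En partant du jerk j(t) = -24, nous prenons 1 dérivée. En prenant d/dt de j(t), nous trouvons s(t) = 0. En utilisant s(t) = 0 et en substituant t = 2.1586721407917007, nous trouvons s = 0.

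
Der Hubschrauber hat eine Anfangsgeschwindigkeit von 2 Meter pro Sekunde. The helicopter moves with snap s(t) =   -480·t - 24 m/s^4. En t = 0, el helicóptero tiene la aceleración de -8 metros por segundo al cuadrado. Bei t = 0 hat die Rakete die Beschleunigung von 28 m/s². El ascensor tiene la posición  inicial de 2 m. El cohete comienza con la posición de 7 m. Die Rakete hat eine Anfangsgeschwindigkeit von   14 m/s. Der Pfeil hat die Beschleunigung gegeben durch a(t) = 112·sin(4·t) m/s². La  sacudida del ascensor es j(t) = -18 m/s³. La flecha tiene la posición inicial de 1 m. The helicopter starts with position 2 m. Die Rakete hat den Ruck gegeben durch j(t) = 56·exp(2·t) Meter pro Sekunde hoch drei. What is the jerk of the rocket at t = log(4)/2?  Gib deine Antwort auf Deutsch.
Aus der Gleichung für den Ruck j(t) = 56·exp(2·t), setzen wir t = log(4)/2 ein und erhalten j = 224.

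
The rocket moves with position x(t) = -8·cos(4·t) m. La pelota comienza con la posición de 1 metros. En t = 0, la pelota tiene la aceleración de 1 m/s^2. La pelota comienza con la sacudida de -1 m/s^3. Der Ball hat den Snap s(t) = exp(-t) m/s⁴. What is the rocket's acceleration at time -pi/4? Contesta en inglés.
To solve this, we need to take 2 derivatives of our position equation x(t) = -8·cos(4·t). Taking d/dt of x(t), we find v(t) = 32·sin(4·t). Taking d/dt of v(t), we find a(t) = 128·cos(4·t). Using a(t) = 128·cos(4·t) and substituting t = -pi/4, we find a = -128.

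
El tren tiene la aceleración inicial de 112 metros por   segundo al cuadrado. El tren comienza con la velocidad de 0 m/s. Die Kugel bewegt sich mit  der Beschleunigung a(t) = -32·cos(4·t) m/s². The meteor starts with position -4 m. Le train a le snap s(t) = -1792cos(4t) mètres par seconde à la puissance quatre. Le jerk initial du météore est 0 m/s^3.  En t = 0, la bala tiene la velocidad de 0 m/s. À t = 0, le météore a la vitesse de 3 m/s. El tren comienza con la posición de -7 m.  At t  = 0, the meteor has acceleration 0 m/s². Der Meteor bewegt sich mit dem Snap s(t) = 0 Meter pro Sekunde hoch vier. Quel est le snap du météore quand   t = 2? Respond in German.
Mit s(t) = 0 und Einsetzen von t = 2, finden wir s = 0.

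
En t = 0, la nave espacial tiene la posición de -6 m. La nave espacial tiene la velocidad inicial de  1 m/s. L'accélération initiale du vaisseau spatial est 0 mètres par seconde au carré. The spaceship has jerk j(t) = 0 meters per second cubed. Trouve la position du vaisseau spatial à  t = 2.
En partant du jerk j(t) = 0, nous prenons 3 primitives. L'intégrale du jerk est l'accélération. En utilisant a(0) = 0, nous obtenons a(t) = 0. L'intégrale de l'accélération est la vitesse. En utilisant v(0) = 1, nous obtenons v(t) = 1. L'intégrale de la vitesse est la position. En utilisant x(0) = -6, nous obtenons x(t) = t - 6. En utilisant x(t) = t - 6 et en substituant t = 2, nous trouvons x = -4.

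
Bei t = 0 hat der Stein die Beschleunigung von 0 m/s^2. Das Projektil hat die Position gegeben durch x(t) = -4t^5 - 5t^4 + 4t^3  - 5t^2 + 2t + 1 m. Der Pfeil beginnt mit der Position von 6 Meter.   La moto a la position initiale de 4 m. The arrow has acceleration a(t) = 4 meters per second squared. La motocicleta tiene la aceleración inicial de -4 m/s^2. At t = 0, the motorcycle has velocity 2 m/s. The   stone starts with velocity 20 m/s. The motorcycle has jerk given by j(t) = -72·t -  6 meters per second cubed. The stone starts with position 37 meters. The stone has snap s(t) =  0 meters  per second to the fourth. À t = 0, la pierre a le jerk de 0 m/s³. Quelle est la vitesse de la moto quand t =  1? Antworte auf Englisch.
Starting from jerk j(t) = -72·t - 6, we take 2 antiderivatives. Taking ∫j(t)dt and applying a(0) = -4, we find a(t) = -36·t^2 - 6·t - 4. The antiderivative of acceleration is velocity. Using v(0) = 2, we get v(t) = -12·t^3 - 3·t^2 - 4·t + 2. Using v(t) = -12·t^3 - 3·t^2 - 4·t + 2 and substituting t = 1, we find v = -17.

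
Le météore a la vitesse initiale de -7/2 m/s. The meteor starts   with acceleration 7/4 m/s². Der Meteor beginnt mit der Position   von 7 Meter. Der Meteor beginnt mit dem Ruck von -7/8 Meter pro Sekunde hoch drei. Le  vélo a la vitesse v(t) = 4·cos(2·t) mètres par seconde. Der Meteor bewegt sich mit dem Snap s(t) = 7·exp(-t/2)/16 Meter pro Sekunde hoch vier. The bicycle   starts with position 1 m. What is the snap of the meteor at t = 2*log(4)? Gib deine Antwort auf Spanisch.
Usando s(t) = 7·exp(-t/2)/16 y sustituyendo t = 2*log(4), encontramos s = 7/64.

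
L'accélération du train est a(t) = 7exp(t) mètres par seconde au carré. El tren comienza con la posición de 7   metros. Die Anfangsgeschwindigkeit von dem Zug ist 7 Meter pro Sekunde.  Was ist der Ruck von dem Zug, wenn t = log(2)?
Ausgehend von der Beschleunigung a(t) = 7·exp(t), nehmen wir 1 Ableitung. Durch Ableiten von der Beschleunigung erhalten wir den Ruck: j(t) = 7·exp(t). Mit j(t) = 7·exp(t) und Einsetzen von t = log(2), finden wir j = 14.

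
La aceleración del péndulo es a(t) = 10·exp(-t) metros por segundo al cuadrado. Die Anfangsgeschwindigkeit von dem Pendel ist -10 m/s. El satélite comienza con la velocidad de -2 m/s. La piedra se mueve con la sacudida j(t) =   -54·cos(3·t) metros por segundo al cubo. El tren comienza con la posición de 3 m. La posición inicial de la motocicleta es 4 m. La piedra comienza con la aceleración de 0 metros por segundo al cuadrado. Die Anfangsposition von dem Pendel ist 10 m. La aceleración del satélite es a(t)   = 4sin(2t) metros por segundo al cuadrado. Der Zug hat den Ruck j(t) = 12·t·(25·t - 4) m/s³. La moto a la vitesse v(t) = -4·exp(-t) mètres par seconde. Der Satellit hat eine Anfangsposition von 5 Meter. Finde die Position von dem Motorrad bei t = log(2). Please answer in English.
We must find the antiderivative of our velocity equation v(t) = -4·exp(-t) 1 time. Taking ∫v(t)dt and applying x(0) = 4, we find x(t) = 4·exp(-t). Using x(t) = 4·exp(-t) and substituting t = log(2), we find x = 2.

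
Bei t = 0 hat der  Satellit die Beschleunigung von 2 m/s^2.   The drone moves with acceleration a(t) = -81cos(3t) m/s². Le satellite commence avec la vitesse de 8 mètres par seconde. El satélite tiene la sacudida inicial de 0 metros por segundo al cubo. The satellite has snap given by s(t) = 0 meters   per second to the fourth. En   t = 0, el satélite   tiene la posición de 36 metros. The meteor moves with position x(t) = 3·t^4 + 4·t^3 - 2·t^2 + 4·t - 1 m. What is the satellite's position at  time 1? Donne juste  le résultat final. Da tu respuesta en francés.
À t = 1, x = 45.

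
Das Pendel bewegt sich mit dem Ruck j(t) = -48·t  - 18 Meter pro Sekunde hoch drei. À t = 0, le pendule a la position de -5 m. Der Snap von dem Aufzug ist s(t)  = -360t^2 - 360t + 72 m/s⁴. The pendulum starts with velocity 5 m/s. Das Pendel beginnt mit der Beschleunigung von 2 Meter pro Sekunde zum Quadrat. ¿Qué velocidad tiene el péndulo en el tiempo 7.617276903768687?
Debemos encontrar la antiderivada de nuestra ecuación de la sacudida j(t) = -48·t - 18 2 veces. Integrando la sacudida y usando la condición inicial a(0) = 2, obtenemos a(t) = -24·t^2 - 18·t + 2. Integrando la aceleración y usando la condición inicial v(0) = 5, obtenemos v(t) = -8·t^3 - 9·t^2 + 2·t + 5. De la ecuación de la velocidad v(t) = -8·t^3 - 9·t^2 + 2·t + 5, sustituimos t = 7.617276903768687 para obtener v = -4037.78403421908.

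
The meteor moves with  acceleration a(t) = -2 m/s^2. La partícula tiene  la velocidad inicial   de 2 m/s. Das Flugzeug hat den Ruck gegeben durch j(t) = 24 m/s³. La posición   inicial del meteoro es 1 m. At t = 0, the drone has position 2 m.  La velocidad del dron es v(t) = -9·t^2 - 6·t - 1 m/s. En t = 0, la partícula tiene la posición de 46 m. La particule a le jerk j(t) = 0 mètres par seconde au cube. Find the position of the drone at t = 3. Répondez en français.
En partant de la vitesse v(t) = -9·t^2 - 6·t - 1, nous prenons 1 primitive. L'intégrale de la vitesse est la position. En utilisant x(0) = 2, nous obtenons x(t) = -3·t^3 - 3·t^2 - t + 2. En utilisant x(t) = -3·t^3 - 3·t^2 - t + 2 et en substituant t = 3, nous trouvons x = -109.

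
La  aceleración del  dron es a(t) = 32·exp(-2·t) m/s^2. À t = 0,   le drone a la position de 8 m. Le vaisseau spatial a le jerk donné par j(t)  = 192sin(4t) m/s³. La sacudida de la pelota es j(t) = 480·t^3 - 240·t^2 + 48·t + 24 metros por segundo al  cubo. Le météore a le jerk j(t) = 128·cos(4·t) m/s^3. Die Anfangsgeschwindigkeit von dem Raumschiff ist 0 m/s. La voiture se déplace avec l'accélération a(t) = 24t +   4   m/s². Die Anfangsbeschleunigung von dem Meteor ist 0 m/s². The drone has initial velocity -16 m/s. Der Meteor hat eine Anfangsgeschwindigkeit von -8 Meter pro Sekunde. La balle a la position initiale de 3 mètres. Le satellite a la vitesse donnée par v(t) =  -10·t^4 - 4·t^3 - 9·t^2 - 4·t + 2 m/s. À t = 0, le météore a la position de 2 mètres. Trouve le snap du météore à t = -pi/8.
En partant du jerk j(t) = 128·cos(4·t), nous prenons 1 dérivée. En prenant d/dt de j(t), nous trouvons s(t) = -512·sin(4·t). De l'équation du snap s(t) = -512·sin(4·t), nous substituons t = -pi/8 pour obtenir s = 512.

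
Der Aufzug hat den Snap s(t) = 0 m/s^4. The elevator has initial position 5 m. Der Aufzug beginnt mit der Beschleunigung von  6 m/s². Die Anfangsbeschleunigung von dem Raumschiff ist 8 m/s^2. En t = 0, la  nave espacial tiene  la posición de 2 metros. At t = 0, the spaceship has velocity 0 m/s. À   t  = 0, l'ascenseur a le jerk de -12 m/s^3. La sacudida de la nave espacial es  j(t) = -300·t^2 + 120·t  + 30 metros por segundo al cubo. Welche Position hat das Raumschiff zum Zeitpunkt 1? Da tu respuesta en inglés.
To find the answer, we compute 3 integrals of j(t) = -300·t^2 + 120·t + 30. The antiderivative of jerk is acceleration. Using a(0) = 8, we get a(t) = -100·t^3 + 60·t^2 + 30·t + 8. The antiderivative of acceleration is velocity. Using v(0) = 0, we get v(t) = t·(-25·t^3 + 20·t^2 + 15·t + 8). The antiderivative of velocity, with x(0) = 2, gives position: x(t) = -5·t^5 + 5·t^4 + 5·t^3 + 4·t^2 + 2. Using x(t) = -5·t^5 + 5·t^4 + 5·t^3 + 4·t^2 + 2 and substituting t = 1, we find x = 11.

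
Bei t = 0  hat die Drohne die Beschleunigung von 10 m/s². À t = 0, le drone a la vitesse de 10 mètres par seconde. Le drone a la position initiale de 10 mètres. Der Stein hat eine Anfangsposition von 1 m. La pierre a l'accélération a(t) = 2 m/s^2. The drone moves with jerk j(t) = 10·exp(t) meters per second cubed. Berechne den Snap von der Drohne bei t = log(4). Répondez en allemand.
Um dies zu lösen, müssen wir 1 Ableitung unserer Gleichung für den Ruck j(t) = 10·exp(t) nehmen. Mit d/dt von j(t) finden wir s(t) = 10·exp(t). Mit s(t) = 10·exp(t) und Einsetzen von t = log(4), finden wir s = 40.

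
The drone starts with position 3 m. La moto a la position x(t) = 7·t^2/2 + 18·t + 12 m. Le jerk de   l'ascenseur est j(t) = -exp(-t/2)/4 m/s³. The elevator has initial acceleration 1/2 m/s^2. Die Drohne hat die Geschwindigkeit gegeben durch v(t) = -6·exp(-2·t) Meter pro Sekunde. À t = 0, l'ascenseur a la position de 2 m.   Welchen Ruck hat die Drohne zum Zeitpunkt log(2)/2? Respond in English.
We must differentiate our velocity equation v(t) = -6·exp(-2·t) 2 times. Taking d/dt of v(t), we find a(t) = 12·exp(-2·t). The derivative of acceleration gives jerk: j(t) = -24·exp(-2·t). From the given jerk equation j(t) = -24·exp(-2·t), we substitute t = log(2)/2 to get j = -12.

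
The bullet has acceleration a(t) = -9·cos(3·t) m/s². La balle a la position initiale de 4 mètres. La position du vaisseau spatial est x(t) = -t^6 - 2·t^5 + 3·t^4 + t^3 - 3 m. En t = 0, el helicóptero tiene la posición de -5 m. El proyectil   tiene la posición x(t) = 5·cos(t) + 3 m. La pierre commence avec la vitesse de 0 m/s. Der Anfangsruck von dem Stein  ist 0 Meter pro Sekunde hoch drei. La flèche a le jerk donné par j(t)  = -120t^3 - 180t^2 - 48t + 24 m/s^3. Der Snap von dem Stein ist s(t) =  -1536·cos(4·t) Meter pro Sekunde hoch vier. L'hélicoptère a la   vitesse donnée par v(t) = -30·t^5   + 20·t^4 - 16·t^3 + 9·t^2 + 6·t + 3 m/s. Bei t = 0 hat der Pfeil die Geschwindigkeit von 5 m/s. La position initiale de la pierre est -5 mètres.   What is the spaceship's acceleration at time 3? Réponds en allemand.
Ausgehend von der Position x(t) = -t^6 - 2·t^5 + 3·t^4 + t^3 - 3, nehmen wir 2 Ableitungen. Die Ableitung von der Position ergibt die Geschwindigkeit: v(t) = -6·t^5 - 10·t^4 + 12·t^3 + 3·t^2. Die Ableitung von der Geschwindigkeit ergibt die Beschleunigung: a(t) = -30·t^4 - 40·t^3 + 36·t^2 + 6·t. Aus der Gleichung für die Beschleunigung a(t) = -30·t^4 - 40·t^3 + 36·t^2 + 6·t, setzen wir t = 3 ein und erhalten a = -3168.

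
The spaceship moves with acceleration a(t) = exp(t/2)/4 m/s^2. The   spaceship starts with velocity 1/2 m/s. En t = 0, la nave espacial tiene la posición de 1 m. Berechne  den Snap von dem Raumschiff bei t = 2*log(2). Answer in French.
Nous devons dériver notre équation de l'accélération a(t) = exp(t/2)/4 2 fois. En dérivant l'accélération, nous obtenons le jerk: j(t) = exp(t/2)/8. En dérivant le jerk, nous obtenons le snap: s(t) = exp(t/2)/16. De l'équation du snap s(t) = exp(t/2)/16, nous substituons t = 2*log(2) pour obtenir s = 1/8.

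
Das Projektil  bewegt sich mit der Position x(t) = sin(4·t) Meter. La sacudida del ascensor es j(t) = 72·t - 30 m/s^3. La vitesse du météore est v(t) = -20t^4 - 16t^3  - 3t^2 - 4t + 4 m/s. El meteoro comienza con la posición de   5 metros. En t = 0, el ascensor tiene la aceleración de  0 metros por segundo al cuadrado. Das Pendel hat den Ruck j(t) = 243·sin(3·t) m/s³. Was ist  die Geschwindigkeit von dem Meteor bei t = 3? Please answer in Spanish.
De la ecuación de la velocidad v(t) = -20·t^4 - 16·t^3 - 3·t^2 - 4·t + 4, sustituimos t = 3 para obtener v = -2087.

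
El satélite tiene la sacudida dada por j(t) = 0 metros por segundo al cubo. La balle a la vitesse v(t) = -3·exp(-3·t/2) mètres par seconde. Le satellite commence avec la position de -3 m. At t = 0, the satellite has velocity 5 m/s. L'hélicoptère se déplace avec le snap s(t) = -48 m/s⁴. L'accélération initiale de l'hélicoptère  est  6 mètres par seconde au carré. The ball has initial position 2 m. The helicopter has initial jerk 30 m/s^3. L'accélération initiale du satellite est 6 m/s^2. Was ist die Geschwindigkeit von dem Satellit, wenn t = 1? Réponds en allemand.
Wir müssen die Stammfunktion unserer Gleichung für den Ruck j(t) = 0 2-mal finden. Die Stammfunktion von dem Ruck, mit a(0) = 6, ergibt die Beschleunigung: a(t) = 6. Die Stammfunktion von der Beschleunigung, mit v(0) = 5, ergibt die Geschwindigkeit: v(t) = 6·t + 5. Wir haben die Geschwindigkeit v(t) = 6·t + 5. Durch Einsetzen von t = 1: v(1) = 11.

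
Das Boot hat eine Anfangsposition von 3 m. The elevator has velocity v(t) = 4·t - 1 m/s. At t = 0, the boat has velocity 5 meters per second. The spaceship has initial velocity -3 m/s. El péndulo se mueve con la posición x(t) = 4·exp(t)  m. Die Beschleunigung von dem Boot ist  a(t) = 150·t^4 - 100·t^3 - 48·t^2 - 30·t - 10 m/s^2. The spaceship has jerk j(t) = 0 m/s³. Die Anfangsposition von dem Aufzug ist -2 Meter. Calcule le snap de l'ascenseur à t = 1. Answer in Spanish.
Partiendo de la velocidad v(t) = 4·t - 1, tomamos 3 derivadas. La derivada de la velocidad da la aceleración: a(t) = 4. La derivada de la aceleración da la sacudida: j(t) = 0. La derivada de la sacudida da el snap: s(t) = 0. Usando s(t) = 0 y sustituyendo t = 1, encontramos s = 0.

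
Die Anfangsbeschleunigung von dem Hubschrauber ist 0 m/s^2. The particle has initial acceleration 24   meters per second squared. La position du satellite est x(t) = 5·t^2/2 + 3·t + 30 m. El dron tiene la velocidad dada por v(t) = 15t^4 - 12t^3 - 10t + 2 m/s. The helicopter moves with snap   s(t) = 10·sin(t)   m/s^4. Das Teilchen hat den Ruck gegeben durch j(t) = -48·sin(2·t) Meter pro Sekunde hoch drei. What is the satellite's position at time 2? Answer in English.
Using x(t) = 5·t^2/2 + 3·t + 30 and substituting t = 2, we find x = 46.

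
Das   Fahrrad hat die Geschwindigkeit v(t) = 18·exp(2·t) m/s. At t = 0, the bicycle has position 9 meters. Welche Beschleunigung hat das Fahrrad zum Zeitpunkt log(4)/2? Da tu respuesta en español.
Para resolver esto, necesitamos tomar 1 derivada de nuestra ecuación de la velocidad v(t) = 18·exp(2·t). Tomando d/dt de v(t), encontramos a(t) = 36·exp(2·t). De la ecuación de la aceleración a(t) = 36·exp(2·t), sustituimos t = log(4)/2 para obtener a = 144.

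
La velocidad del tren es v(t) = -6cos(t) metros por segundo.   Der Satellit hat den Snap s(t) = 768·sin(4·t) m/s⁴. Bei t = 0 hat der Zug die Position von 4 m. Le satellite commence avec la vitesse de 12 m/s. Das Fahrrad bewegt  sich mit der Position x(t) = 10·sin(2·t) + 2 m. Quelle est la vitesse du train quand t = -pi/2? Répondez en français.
En utilisant v(t) = -6·cos(t) et en substituant t = -pi/2, nous trouvons v = 0.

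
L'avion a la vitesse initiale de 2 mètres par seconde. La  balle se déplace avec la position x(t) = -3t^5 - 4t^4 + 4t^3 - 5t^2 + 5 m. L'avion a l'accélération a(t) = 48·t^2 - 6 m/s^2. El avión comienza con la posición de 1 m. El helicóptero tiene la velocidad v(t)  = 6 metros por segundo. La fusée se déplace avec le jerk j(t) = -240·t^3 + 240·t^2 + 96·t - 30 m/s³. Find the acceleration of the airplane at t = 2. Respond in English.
We have acceleration a(t) = 48·t^2 - 6. Substituting t = 2: a(2) = 186.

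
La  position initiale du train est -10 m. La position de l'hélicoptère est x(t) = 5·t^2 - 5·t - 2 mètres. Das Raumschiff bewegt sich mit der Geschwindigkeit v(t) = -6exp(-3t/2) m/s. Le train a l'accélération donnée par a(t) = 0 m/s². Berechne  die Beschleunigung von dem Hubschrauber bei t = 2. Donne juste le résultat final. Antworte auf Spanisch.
a(2) = 10.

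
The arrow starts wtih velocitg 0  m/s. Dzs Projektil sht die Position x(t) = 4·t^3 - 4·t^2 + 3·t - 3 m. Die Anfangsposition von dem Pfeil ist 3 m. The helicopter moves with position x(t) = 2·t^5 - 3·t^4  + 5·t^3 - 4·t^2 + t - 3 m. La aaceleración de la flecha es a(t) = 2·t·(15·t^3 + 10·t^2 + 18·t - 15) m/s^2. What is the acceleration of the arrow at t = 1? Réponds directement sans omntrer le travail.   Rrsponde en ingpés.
a(1) = 56.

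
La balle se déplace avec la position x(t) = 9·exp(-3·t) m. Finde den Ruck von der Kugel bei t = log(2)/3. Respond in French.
En partant de la position x(t) = 9·exp(-3·t), nous prenons 3 dérivées. En prenant d/dt de x(t), nous trouvons v(t) = -27·exp(-3·t). La dérivée de la vitesse donne l'accélération: a(t) = 81·exp(-3·t). En prenant d/dt de a(t), nous trouvons j(t) = -243·exp(-3·t). En utilisant j(t) = -243·exp(-3·t) et en substituant t = log(2)/3, nous trouvons j = -243/2.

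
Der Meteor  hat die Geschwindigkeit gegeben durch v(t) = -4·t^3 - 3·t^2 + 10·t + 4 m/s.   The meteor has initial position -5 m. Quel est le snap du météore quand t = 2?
En partant de la vitesse v(t) = -4·t^3 - 3·t^2 + 10·t + 4, nous prenons 3 dérivées. En dérivant la vitesse, nous obtenons l'accélération: a(t) = -12·t^2 - 6·t + 10. La dérivée de l'accélération donne le jerk: j(t) = -24·t - 6. En prenant d/dt de j(t), nous trouvons s(t) = -24. De l'équation du snap s(t) = -24, nous substituons t = 2 pour obtenir s = -24.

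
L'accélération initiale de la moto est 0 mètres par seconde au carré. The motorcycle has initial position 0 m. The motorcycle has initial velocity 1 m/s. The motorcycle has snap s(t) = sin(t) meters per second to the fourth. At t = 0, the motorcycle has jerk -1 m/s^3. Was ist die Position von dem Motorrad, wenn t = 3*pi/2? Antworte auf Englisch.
We need to integrate our snap equation s(t) = sin(t) 4 times. Finding the antiderivative of s(t) and using j(0) = -1: j(t) = -cos(t). Finding the integral of j(t) and using a(0) = 0: a(t) = -sin(t). Finding the integral of a(t) and using v(0) = 1: v(t) = cos(t). The integral of velocity, with x(0) = 0, gives position: x(t) = sin(t). We have position x(t) = sin(t). Substituting t = 3*pi/2: x(3*pi/2) = -1.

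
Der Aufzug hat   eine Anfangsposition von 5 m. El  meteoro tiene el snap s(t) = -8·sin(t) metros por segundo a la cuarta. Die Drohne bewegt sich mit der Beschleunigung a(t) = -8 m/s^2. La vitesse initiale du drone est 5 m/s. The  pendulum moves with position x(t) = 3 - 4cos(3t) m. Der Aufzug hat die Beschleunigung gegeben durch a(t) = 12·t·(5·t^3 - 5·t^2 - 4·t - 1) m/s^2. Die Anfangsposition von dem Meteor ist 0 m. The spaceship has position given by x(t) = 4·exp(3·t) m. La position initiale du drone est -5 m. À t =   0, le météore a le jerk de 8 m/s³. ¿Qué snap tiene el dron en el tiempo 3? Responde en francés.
En partant de l'accélération a(t) = -8, nous prenons 2 dérivées. En prenant d/dt de a(t), nous trouvons j(t) = 0. La dérivée du jerk donne le snap: s(t) = 0. Nous avons le snap s(t) = 0. En substituant t = 3: s(3) = 0.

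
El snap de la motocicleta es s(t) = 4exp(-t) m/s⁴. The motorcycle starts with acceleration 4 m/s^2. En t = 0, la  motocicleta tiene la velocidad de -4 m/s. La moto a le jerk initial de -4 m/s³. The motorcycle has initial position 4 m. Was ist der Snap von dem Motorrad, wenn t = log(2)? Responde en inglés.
Using s(t) = 4·exp(-t) and substituting t = log(2), we find s = 2.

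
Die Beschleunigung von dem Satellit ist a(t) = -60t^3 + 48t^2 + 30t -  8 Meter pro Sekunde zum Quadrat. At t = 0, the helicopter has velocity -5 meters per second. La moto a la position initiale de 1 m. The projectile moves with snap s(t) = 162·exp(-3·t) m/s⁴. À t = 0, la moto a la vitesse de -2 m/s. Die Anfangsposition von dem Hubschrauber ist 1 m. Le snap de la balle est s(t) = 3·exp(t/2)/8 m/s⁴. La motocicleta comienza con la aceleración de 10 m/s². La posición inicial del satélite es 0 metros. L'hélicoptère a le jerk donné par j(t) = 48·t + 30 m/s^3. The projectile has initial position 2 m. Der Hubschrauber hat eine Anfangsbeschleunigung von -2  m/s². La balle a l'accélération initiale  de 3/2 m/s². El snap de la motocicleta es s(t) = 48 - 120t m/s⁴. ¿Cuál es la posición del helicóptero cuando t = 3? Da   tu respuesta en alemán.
Wir müssen unsere Gleichung für den Ruck j(t) = 48·t + 30 3-mal integrieren. Die Stammfunktion von dem Ruck, mit a(0) = -2, ergibt die Beschleunigung: a(t) = 24·t^2 + 30·t - 2. Durch Integration von der Beschleunigung und Verwendung der Anfangsbedingung v(0) = -5, erhalten wir v(t) = 8·t^3 + 15·t^2 - 2·t - 5. Die Stammfunktion von der Geschwindigkeit, mit x(0) = 1, ergibt die Position: x(t) = 2·t^4 + 5·t^3 - t^2 - 5·t + 1. Wir haben die Position x(t) = 2·t^4 + 5·t^3 - t^2 - 5·t + 1. Durch Einsetzen von t = 3: x(3) = 274.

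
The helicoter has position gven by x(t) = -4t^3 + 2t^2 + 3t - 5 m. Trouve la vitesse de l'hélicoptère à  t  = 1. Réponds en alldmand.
Wir müssen unsere Gleichung für die Position x(t) = -4·t^3 + 2·t^2 + 3·t - 5 1-mal ableiten. Durch Ableiten von der Position erhalten wir die Geschwindigkeit: v(t) = -12·t^2 + 4·t + 3. Aus der Gleichung für die Geschwindigkeit v(t) = -12·t^2 + 4·t + 3, setzen wir t = 1 ein und erhalten v = -5.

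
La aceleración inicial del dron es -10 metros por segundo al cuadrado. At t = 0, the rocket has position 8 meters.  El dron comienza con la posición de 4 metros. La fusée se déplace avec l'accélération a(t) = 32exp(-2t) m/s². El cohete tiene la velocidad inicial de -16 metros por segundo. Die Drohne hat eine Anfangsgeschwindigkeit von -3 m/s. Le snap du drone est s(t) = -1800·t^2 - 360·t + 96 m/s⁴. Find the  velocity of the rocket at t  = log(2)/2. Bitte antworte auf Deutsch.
Wir müssen unsere Gleichung für die Beschleunigung a(t) = 32·exp(-2·t) 1-mal integrieren. Mit ∫a(t)dt und Anwendung von v(0) = -16, finden wir v(t) = -16·exp(-2·t). Aus der Gleichung für die Geschwindigkeit v(t) = -16·exp(-2·t), setzen wir t = log(2)/2 ein und erhalten v = -8.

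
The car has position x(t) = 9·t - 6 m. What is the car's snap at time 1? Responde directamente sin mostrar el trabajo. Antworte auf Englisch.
At t = 1, s = 0.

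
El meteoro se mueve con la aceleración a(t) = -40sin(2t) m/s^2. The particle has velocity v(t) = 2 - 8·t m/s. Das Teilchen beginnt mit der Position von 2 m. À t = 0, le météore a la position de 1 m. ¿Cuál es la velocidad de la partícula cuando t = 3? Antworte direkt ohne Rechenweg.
La respuesta es -22.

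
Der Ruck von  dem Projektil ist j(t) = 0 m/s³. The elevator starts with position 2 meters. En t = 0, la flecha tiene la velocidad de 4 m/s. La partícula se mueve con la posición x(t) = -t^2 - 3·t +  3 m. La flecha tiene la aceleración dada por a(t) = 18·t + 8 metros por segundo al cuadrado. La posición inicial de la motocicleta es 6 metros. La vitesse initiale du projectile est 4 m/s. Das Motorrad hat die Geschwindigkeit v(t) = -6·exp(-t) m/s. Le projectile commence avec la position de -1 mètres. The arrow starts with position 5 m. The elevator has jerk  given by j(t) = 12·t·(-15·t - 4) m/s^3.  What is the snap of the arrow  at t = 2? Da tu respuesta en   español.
Debemos derivar nuestra ecuación de la aceleración a(t) = 18·t + 8 2 veces. La derivada de la aceleración da la sacudida: j(t) = 18. Tomando d/dt de j(t), encontramos s(t) = 0. Usando s(t) = 0 y sustituyendo t = 2, encontramos s = 0.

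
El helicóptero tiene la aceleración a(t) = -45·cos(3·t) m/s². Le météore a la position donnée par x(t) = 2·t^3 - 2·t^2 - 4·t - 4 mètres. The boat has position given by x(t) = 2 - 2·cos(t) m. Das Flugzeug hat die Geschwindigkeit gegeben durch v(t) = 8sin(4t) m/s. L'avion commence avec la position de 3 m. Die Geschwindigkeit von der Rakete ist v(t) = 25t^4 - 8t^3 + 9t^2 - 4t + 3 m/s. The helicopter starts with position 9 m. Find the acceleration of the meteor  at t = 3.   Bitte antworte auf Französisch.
En partant de la position x(t) = 2·t^3 - 2·t^2 - 4·t - 4, nous prenons 2 dérivées. La dérivée de la position donne la vitesse: v(t) = 6·t^2 - 4·t - 4. En prenant d/dt de v(t), nous trouvons a(t) = 12·t - 4. Nous avons l'accélération a(t) = 12·t - 4. En substituant t = 3: a(3) = 32.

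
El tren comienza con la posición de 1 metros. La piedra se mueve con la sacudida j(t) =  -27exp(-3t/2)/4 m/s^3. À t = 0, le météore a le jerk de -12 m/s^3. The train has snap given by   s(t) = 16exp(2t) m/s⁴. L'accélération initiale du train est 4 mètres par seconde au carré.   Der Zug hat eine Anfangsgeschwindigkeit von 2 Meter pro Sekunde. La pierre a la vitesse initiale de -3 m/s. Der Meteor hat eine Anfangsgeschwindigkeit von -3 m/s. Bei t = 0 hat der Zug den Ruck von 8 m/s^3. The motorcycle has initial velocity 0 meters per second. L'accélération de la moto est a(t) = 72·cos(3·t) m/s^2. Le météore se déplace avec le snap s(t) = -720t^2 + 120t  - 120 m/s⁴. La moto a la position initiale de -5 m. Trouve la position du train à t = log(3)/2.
En partant du snap s(t) = 16·exp(2·t), nous prenons 4 intégrales. En intégrant le snap et en utilisant la condition initiale j(0) = 8, nous obtenons j(t) = 8·exp(2·t). En intégrant le jerk et en utilisant la condition initiale a(0) = 4, nous obtenons a(t) = 4·exp(2·t). L'intégrale de l'accélération, avec v(0) = 2, donne la vitesse: v(t) = 2·exp(2·t). En prenant ∫v(t)dt et en appliquant x(0) = 1, nous trouvons x(t) = exp(2·t). De l'équation de la position x(t) = exp(2·t), nous substituons t = log(3)/2 pour obtenir x = 3.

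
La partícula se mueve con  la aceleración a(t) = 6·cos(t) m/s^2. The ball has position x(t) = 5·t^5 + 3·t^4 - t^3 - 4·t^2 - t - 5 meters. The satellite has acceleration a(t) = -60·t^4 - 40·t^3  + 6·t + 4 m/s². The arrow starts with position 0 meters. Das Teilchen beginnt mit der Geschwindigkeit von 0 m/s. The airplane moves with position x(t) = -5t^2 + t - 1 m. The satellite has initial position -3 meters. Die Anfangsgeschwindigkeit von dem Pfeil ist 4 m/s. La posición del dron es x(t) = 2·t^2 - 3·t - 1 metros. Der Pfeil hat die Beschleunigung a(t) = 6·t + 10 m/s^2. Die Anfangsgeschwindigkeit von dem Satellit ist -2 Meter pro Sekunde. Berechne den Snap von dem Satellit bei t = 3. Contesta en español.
Para resolver esto, necesitamos tomar 2 derivadas de nuestra ecuación de la aceleración a(t) = -60·t^4 - 40·t^3 + 6·t + 4. Derivando la aceleración, obtenemos la sacudida: j(t) = -240·t^3 - 120·t^2 + 6. Derivando la sacudida, obtenemos el snap: s(t) = -720·t^2 - 240·t. Tenemos el snap s(t) = -720·t^2 - 240·t. Sustituyendo t = 3: s(3) = -7200.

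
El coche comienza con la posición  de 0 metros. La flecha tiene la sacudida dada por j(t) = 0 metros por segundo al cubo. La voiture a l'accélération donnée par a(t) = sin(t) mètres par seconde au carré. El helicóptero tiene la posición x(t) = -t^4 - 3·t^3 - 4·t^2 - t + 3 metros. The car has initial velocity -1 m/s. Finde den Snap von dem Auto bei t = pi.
Ausgehend von der Beschleunigung a(t) = sin(t), nehmen wir 2 Ableitungen. Durch Ableiten von der Beschleunigung erhalten wir den Ruck: j(t) = cos(t). Mit d/dt von j(t) finden wir s(t) = -sin(t). Wir haben den Snap s(t) = -sin(t). Durch Einsetzen von t = pi: s(pi) = 0.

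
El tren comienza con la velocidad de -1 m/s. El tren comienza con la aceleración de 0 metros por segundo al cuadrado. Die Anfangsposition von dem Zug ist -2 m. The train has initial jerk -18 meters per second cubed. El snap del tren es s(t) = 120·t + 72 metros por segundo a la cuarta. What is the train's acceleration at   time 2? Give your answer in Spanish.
Para resolver esto, necesitamos tomar 2 integrales de nuestra ecuación del snap s(t) = 120·t + 72. La antiderivada del snap, con j(0) = -18, da la sacudida: j(t) = 60·t^2 + 72·t - 18. Integrando la sacudida y usando la condición inicial a(0) = 0, obtenemos a(t) = 2·t·(10·t^2 + 18·t - 9). De la ecuación de la aceleración a(t) = 2·t·(10·t^2 + 18·t - 9), sustituimos t = 2 para obtener a = 268.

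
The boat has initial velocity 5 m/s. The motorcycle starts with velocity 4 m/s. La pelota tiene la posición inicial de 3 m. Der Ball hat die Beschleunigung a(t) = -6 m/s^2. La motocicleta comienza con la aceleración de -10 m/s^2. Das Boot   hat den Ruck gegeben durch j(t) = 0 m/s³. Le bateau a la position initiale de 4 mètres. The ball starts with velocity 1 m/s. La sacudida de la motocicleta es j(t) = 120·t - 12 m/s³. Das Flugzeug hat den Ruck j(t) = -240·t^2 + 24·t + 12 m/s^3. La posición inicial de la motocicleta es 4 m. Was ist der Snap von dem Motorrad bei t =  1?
Um dies zu lösen, müssen wir 1 Ableitung unserer Gleichung für den Ruck j(t) = 120·t - 12 nehmen. Mit d/dt von j(t) finden wir s(t) = 120. Aus der Gleichung für den Snap s(t) = 120, setzen wir t = 1 ein und erhalten s = 120.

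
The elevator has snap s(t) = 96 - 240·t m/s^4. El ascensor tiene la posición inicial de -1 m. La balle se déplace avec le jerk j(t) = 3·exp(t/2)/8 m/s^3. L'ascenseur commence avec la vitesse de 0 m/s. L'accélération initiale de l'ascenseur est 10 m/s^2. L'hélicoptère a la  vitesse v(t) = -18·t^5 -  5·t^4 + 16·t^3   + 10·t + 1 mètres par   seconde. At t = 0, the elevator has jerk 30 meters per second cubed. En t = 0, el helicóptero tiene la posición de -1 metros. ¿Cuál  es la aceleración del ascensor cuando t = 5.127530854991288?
Partiendo del snap s(t) = 96 - 240·t, tomamos 2 integrales. Tomando ∫s(t)dt y aplicando j(0) = 30, encontramos j(t) = -120·t^2 + 96·t + 30. Integrando la sacudida y usando la condición inicial a(0) = 10, obtenemos a(t) = -40·t^3 + 48·t^2 + 30·t + 10. Usando a(t) = -40·t^3 + 48·t^2 + 30·t + 10 y sustituyendo t = 5.127530854991288, encontramos a = -3966.61258968234.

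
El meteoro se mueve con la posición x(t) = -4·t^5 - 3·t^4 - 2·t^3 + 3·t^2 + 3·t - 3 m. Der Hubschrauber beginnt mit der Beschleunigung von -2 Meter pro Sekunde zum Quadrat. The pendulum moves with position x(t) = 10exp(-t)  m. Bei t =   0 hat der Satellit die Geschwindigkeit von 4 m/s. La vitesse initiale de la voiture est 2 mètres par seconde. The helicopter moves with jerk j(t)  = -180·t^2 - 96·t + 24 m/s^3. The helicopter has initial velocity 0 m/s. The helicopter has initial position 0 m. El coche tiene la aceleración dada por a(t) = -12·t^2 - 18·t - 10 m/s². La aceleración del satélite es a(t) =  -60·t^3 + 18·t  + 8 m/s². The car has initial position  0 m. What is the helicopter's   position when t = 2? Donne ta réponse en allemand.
Wir müssen die Stammfunktion unserer Gleichung für den Ruck j(t) = -180·t^2 - 96·t + 24 3-mal finden. Durch Integration von dem Ruck und Verwendung der Anfangsbedingung a(0) = -2, erhalten wir a(t) = -60·t^3 - 48·t^2 + 24·t - 2. Mit ∫a(t)dt und Anwendung von v(0) = 0, finden wir v(t) = t·(-15·t^3 - 16·t^2 + 12·t - 2). Die Stammfunktion von der Geschwindigkeit, mit x(0) = 0, ergibt die Position: x(t) = -3·t^5 - 4·t^4 + 4·t^3 - t^2. Aus der Gleichung für die Position x(t) = -3·t^5 - 4·t^4 + 4·t^3 - t^2, setzen wir t = 2 ein und erhalten x = -132.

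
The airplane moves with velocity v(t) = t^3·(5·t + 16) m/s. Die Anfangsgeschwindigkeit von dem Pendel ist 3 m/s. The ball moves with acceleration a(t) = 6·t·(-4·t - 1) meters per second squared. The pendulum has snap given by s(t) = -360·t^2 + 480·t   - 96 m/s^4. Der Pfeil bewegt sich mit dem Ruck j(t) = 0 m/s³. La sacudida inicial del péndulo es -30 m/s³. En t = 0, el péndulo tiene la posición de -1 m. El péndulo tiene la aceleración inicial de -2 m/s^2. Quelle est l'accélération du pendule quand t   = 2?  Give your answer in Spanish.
Partiendo del snap s(t) = -360·t^2 + 480·t - 96, tomamos 2 antiderivadas. La integral del snap es la sacudida. Usando j(0) = -30, obtenemos j(t) = -120·t^3 + 240·t^2 - 96·t - 30. Integrando la sacudida y usando la condición inicial a(0) = -2, obtenemos a(t) = -30·t^4 + 80·t^3 - 48·t^2 - 30·t - 2. De la ecuación de la aceleración a(t) = -30·t^4 + 80·t^3 - 48·t^2 - 30·t - 2, sustituimos t = 2 para obtener a = -94.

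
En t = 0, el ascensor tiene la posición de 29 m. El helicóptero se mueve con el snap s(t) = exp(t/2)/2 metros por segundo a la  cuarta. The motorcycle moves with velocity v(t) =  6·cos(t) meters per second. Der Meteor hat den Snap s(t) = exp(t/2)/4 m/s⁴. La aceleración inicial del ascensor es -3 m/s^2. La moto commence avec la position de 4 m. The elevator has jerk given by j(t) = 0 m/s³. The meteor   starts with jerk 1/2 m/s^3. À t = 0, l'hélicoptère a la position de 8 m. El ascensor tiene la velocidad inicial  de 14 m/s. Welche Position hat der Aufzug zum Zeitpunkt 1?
Um dies zu lösen, müssen wir 3 Stammfunktionen unserer Gleichung für den Ruck j(t) = 0 finden. Das Integral von dem Ruck ist die Beschleunigung. Mit a(0) = -3 erhalten wir a(t) = -3. Durch Integration von der Beschleunigung und Verwendung der Anfangsbedingung v(0) = 14, erhalten wir v(t) = 14 - 3·t. Die Stammfunktion von der Geschwindigkeit ist die Position. Mit x(0) = 29 erhalten wir x(t) = -3·t^2/2 + 14·t + 29. Mit x(t) = -3·t^2/2 + 14·t + 29 und Einsetzen von t = 1, finden wir x = 83/2.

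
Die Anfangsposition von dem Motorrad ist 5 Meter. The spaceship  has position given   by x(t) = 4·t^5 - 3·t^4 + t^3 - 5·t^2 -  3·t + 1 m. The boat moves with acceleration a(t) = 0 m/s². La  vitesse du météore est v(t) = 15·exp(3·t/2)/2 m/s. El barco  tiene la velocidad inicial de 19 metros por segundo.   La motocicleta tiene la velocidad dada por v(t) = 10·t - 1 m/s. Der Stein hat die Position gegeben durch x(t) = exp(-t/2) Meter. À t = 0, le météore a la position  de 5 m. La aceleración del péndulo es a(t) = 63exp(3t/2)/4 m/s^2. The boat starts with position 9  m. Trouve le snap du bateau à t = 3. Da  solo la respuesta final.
La réponse est 0.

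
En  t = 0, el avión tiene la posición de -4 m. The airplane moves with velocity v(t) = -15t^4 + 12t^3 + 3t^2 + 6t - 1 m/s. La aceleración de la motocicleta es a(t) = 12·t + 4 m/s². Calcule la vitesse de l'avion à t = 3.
Nous avons la vitesse v(t) = -15·t^4 + 12·t^3 + 3·t^2 + 6·t - 1. En substituant t = 3: v(3) = -847.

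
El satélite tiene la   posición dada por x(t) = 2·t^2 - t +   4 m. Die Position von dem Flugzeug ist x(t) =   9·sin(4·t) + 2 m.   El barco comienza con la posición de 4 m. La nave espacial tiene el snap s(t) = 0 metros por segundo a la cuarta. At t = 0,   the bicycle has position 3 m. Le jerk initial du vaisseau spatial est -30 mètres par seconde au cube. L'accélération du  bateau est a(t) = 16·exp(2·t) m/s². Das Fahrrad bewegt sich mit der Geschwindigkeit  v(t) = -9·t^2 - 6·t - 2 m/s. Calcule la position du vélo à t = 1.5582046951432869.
En partant de la vitesse v(t) = -9·t^2 - 6·t - 2, nous prenons 1 primitive. L'intégrale de la vitesse, avec x(0) = 3, donne la position: x(t) = -3·t^3 - 3·t^2 - 2·t + 3. Nous avons la position x(t) = -3·t^3 - 3·t^2 - 2·t + 3. En substituant t = 1.5582046951432869: x(1.5582046951432869) = -18.7503867563314.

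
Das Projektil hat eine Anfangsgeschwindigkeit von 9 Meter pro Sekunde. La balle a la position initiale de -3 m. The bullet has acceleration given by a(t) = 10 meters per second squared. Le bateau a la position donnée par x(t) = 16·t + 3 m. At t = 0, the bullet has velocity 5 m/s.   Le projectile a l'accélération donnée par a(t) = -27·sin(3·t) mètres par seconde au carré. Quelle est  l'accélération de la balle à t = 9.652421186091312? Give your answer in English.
From the given acceleration equation a(t) = 10, we substitute t = 9.652421186091312 to get a = 10.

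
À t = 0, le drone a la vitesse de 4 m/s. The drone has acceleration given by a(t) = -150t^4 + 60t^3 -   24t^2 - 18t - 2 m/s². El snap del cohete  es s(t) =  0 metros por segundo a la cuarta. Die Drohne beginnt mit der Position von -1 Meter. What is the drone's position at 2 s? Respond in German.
Ausgehend von der Beschleunigung a(t) = -150·t^4 + 60·t^3 - 24·t^2 - 18·t - 2, nehmen wir 2 Integrale. Die Stammfunktion von der Beschleunigung, mit v(0) = 4, ergibt die Geschwindigkeit: v(t) = -30·t^5 + 15·t^4 - 8·t^3 - 9·t^2 - 2·t + 4. Mit ∫v(t)dt und Anwendung von x(0) = -1, finden wir x(t) = -5·t^6 + 3·t^5 - 2·t^4 - 3·t^3 - t^2 + 4·t - 1. Aus der Gleichung für die Position x(t) = -5·t^6 + 3·t^5 - 2·t^4 - 3·t^3 - t^2 + 4·t - 1, setzen wir t = 2 ein und erhalten x = -277.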